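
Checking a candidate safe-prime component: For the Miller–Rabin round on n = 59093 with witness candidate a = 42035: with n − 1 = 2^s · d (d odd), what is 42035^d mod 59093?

n − 1 = 59092 = 2^2 · 14773, so s = 2 and d = 14773.
42035^14773 mod 59093 = 1.

1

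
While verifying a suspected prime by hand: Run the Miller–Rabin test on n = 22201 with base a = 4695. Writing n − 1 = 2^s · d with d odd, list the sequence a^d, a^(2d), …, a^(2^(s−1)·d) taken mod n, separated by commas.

n − 1 = 22200 = 2^3 · 2775, so s = 3 and d = 2775.
x_0 = 4695^2775 mod 22201 = 10727.
x_1 = 10727^2 mod 22201 = 746.
x_2 = 746^2 mod 22201 = 1491.

10727, 746, 1491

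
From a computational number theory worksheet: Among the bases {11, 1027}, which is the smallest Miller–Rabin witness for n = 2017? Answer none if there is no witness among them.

none

n − 1 = 2016 = 2^5 · 63, so s = 5 and d = 63.
Base 11: x_0 = 11^63 mod 2017 = 229. x_0 is neither 1 nor 2016, so continue squaring. x_1 = 229^2 mod 2017 = 2016. x_1 ≡ −1, so 11 is not a witness.
Base 1027: x_0 = 1027^63 mod 2017 = 459. x_0 is neither 1 nor 2016, so continue squaring. x_1 = 459^2 mod 2017 = 913. x_2 = 913^2 mod 2017 = 548. x_3 = 548^2 mod 2017 = 1788. x_4 = 1788^2 mod 2017 = 2016. x_4 ≡ −1, so 1027 is not a witness.
No listed base is a witness for 2017.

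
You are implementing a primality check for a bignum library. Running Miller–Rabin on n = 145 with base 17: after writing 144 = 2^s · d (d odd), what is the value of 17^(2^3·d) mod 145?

1

n − 1 = 144 = 2^4 · 9, so s = 4 and d = 9.
x_0 = 17^9 mod 145 = 17.
x_1 = 17^2 mod 145 = 144.
x_2 = 144^2 mod 145 = 1.
x_3 = 1^2 mod 145 = 1.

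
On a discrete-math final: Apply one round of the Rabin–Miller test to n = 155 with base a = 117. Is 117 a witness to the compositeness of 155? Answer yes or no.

n − 1 = 154 = 2^1 · 77, so s = 1 and d = 77.
x_0 = 117^77 mod 155 = 137.
x_0 ∉ {1, 154} and s = 1, so 117 is a Miller–Rabin witness and 155 is composite.

yes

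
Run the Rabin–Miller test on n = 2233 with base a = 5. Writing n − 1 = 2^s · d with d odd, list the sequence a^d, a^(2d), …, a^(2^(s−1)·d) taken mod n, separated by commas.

1021, 1863, 687

n − 1 = 2232 = 2^3 · 279, so s = 3 and d = 279.
x_0 = 5^279 mod 2233 = 1021.
x_1 = 1021^2 mod 2233 = 1863.
x_2 = 1863^2 mod 2233 = 687.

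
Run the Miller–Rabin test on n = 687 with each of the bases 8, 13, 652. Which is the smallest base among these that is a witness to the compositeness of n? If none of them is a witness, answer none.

8

n − 1 = 686 = 2^1 · 343, so s = 1 and d = 343.
Base 8: x_0 = 8^343 mod 687 = 221. x_0 ∉ {1, 686} and s = 1, so 8 is a Miller–Rabin witness and 687 is composite.
Base 13: x_0 = 13^343 mod 687 = 445. x_0 ∉ {1, 686} and s = 1, so 13 is a Miller–Rabin witness and 687 is composite.
Base 652: x_0 = 652^343 mod 687 = 493. x_0 ∉ {1, 686} and s = 1, so 652 is a Miller–Rabin witness and 687 is composite.
The smallest witness among the given bases is 8.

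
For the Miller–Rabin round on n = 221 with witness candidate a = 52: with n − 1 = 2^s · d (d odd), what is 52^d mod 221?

52

n − 1 = 220 = 2^2 · 55, so s = 2 and d = 55.
52^55 mod 221 = 52.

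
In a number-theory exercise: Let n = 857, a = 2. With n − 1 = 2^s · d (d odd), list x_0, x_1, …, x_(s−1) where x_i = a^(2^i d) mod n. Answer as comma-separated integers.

650, 856, 1

n − 1 = 856 = 2^3 · 107, so s = 3 and d = 107.
x_0 = 2^107 mod 857 = 650.
x_1 = 650^2 mod 857 = 856.
x_2 = 856^2 mod 857 = 1.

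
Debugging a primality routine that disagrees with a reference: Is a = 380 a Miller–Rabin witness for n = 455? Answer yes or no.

n − 1 = 454 = 2^1 · 227, so s = 1 and d = 227.
x_0 = 380^227 mod 455 = 165.
x_0 ∉ {1, 454} and s = 1, so 380 is a Miller–Rabin witness and 455 is composite.

yes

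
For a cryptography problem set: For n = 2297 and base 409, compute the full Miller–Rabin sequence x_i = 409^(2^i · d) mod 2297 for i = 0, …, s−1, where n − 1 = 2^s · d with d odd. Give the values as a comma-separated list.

890, 1932, 2296

n − 1 = 2296 = 2^3 · 287, so s = 3 and d = 287.
x_0 = 409^287 mod 2297 = 890.
x_1 = 890^2 mod 2297 = 1932.
x_2 = 1932^2 mod 2297 = 2296.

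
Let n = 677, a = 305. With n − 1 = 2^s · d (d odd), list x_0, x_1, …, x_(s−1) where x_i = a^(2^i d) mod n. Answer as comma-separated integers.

n − 1 = 676 = 2^2 · 169, so s = 2 and d = 169.
x_0 = 305^169 mod 677 = 1.
x_1 = 1^2 mod 677 = 1.

1, 1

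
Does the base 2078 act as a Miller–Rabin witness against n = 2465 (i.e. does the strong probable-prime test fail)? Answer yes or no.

n − 1 = 2464 = 2^5 · 77, so s = 5 and d = 77.
x_0 = 2078^77 mod 2465 = 2163.
x_0 is neither 1 nor 2464, so continue squaring.
x_1 = 2163^2 mod 2465 = 2464.
x_1 ≡ −1, so 2078 is not a witness.

no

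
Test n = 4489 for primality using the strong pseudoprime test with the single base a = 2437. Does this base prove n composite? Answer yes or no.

n − 1 = 4488 = 2^3 · 561, so s = 3 and d = 561.
Repeated squaring mod 4489: 2437^1 ≡ 2437, 2437^2 ≡ 22, 2437^4 ≡ 484, 2437^8 ≡ 828, 2437^16 ≡ 3256, 2437^32 ≡ 3007, 2437^64 ≡ 1203, 2437^128 ≡ 1751, 2437^256 ≡ 14, 2437^512 ≡ 196.
561 = 512 + 32 + 16 + 1, so 2437^561 ≡ 196·3007·3256·2437 ≡ 2748 (mod 4489).
x_0 = 2437^561 mod 4489 = 2748.
x_0 is neither 1 nor 4488, so continue squaring.
x_1 = 2748^2 mod 4489 = 1006.
x_2 = 1006^2 mod 4489 = 2011.
Reached i = s−1 = 2 without hitting −1: 2437 is a Miller–Rabin witness and 4489 is composite.

yes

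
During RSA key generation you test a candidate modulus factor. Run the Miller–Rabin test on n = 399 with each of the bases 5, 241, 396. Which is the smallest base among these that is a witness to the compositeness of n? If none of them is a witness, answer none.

5

n − 1 = 398 = 2^1 · 199, so s = 1 and d = 199.
Base 5: x_0 = 5^199 mod 399 = 5. x_0 ∉ {1, 398} and s = 1, so 5 is a Miller–Rabin witness and 399 is composite.
Base 241: x_0 = 241^199 mod 399 = 241. x_0 ∉ {1, 398} and s = 1, so 241 is a Miller–Rabin witness and 399 is composite.
Base 396: x_0 = 396^199 mod 399 = 396. x_0 ∉ {1, 398} and s = 1, so 396 is a Miller–Rabin witness and 399 is composite.
The smallest witness among the given bases is 5.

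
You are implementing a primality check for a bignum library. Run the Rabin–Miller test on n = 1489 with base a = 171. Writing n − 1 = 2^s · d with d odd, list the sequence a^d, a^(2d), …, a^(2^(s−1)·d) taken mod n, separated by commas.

n − 1 = 1488 = 2^4 · 93, so s = 4 and d = 93.
x_0 = 171^93 mod 1489 = 1474.
x_1 = 1474^2 mod 1489 = 225.
x_2 = 225^2 mod 1489 = 1488.
x_3 = 1488^2 mod 1489 = 1.

1474, 225, 1488, 1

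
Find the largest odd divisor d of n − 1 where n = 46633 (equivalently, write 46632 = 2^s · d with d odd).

5829

Halving: 46632 → 23316 → 11658 → 5829; 5829 is odd.
So 46632 = 2^3 · 5829.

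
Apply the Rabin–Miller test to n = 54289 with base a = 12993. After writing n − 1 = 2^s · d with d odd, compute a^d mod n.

n − 1 = 54288 = 2^4 · 3393, so s = 4 and d = 3393.
12993^3393 mod 54289 = 28748.

28748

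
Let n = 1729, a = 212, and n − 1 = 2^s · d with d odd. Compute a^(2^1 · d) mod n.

n − 1 = 1728 = 2^6 · 27, so s = 6 and d = 27.
x_0 = 212^27 mod 1729 = 246.
x_1 = 246^2 mod 1729 = 1.

1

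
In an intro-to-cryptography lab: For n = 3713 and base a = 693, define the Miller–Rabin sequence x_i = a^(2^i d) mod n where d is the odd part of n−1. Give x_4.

2312

n − 1 = 3712 = 2^7 · 29, so s = 7 and d = 29.
x_0 = 693^29 mod 3713 = 725.
x_1 = 725^2 mod 3713 = 2092.
x_2 = 2092^2 mod 3713 = 2550.
x_3 = 2550^2 mod 3713 = 1037.
x_4 = 1037^2 mod 3713 = 2312.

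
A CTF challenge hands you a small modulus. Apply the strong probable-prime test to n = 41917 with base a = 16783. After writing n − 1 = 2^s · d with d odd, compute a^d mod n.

n − 1 = 41916 = 2^2 · 10479, so s = 2 and d = 10479.
Repeated squaring mod 41917: 16783^1 ≡ 16783, 16783^2 ≡ 28766, 16783^4 ≡ 41176, 16783^8 ≡ 4160, 16783^16 ≡ 35796, 16783^32 ≡ 34760, 16783^64 ≡ 75, 16783^128 ≡ 5625, 16783^256 ≡ 35207, 16783^512 ≡ 5242, 16783^1024 ≡ 22929, 16783^2048 ≡ 16027, 16783^4096 ≡ 39270, 16783^8192 ≡ 6470.
10479 = 8192 + 2048 + 128 + 64 + 32 + 8 + 4 + 2 + 1, so 16783^10479 ≡ 6470·16027·5625·75·34760·4160·41176·28766·16783 ≡ 6125 (mod 41917).

6125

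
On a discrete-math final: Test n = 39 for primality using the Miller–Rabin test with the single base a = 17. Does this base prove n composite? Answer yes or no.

n − 1 = 38 = 2^1 · 19, so s = 1 and d = 19.
x_0 = 17^19 mod 39 = 17.
x_0 ∉ {1, 38} and s = 1, so 17 is a Miller–Rabin witness and 39 is composite.

yes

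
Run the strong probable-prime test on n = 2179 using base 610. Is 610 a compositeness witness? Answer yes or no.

no

n − 1 = 2178 = 2^1 · 1089, so s = 1 and d = 1089.
x_0 = 610^1089 mod 2179 = 1.
x_0 = 1, so 610 is not a witness.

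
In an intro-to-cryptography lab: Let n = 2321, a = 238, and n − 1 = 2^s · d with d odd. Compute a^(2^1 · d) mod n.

804

n − 1 = 2320 = 2^4 · 145, so s = 4 and d = 145.
x_0 = 238^145 mod 2321 = 274.
x_1 = 274^2 mod 2321 = 804.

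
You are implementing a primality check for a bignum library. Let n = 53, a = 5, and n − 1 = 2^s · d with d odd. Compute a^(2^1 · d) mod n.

52

n − 1 = 52 = 2^2 · 13, so s = 2 and d = 13.
x_0 = 5^13 mod 53 = 23.
x_1 = 23^2 mod 53 = 52.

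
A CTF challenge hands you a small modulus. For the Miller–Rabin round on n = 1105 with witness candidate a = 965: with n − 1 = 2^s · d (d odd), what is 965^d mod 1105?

625

n − 1 = 1104 = 2^4 · 69, so s = 4 and d = 69.
Repeated squaring mod 1105: 965^1 ≡ 965, 965^2 ≡ 815, 965^4 ≡ 120, 965^8 ≡ 35, 965^16 ≡ 120, 965^32 ≡ 35, 965^64 ≡ 120.
69 = 64 + 4 + 1, so 965^69 ≡ 120·120·965 ≡ 625 (mod 1105).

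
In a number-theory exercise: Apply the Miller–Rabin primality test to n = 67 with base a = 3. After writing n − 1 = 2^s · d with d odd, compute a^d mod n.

66

n − 1 = 66 = 2^1 · 33, so s = 1 and d = 33.
Repeated squaring mod 67: 3^1 ≡ 3, 3^2 ≡ 9, 3^4 ≡ 14, 3^8 ≡ 62, 3^16 ≡ 25, 3^32 ≡ 22.
33 = 32 + 1, so 3^33 ≡ 22·3 ≡ 66 (mod 67).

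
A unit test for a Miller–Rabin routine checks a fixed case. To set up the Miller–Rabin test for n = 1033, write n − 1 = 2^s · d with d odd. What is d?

Halving: 1032 → 516 → 258 → 129; 129 is odd.
So 1032 = 2^3 · 129.

129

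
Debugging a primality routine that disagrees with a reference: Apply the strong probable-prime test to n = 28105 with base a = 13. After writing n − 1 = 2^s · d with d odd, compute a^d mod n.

n − 1 = 28104 = 2^3 · 3513, so s = 3 and d = 3513.
13^3513 mod 28105 = 19753.

19753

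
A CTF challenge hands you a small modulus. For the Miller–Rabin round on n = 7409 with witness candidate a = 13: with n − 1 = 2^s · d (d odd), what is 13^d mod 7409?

5994

n − 1 = 7408 = 2^4 · 463, so s = 4 and d = 463.
13^463 mod 7409 = 5994.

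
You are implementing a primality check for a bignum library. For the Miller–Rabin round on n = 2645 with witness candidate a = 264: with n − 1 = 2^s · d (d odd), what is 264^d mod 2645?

n − 1 = 2644 = 2^2 · 661, so s = 2 and d = 661.
264^661 mod 2645 = 839.

839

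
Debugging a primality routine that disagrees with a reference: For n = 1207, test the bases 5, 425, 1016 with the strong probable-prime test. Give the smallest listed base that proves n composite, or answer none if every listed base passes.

5

n − 1 = 1206 = 2^1 · 603, so s = 1 and d = 603.
Base 5: x_0 = 5^603 mod 1207 = 1048. x_0 ∉ {1, 1206} and s = 1, so 5 is a Miller–Rabin witness and 1207 is composite.
Base 425: x_0 = 425^603 mod 1207 = 425. x_0 ∉ {1, 1206} and s = 1, so 425 is a Miller–Rabin witness and 1207 is composite.
Base 1016: x_0 = 1016^603 mod 1207 = 123. x_0 ∉ {1, 1206} and s = 1, so 1016 is a Miller–Rabin witness and 1207 is composite.
The smallest witness among the given bases is 5.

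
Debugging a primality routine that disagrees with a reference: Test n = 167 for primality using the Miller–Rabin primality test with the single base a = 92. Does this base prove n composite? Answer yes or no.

no

n − 1 = 166 = 2^1 · 83, so s = 1 and d = 83.
x_0 = 92^83 mod 167 = 166.
x_0 = 166 ≡ −1, so 92 is not a witness.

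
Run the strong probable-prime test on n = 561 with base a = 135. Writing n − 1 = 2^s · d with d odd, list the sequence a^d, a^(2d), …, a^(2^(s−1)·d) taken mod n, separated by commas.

441, 375, 375, 375

n − 1 = 560 = 2^4 · 35, so s = 4 and d = 35.
x_0 = 135^35 mod 561 = 441.
x_1 = 441^2 mod 561 = 375.
x_2 = 375^2 mod 561 = 375.
x_3 = 375^2 mod 561 = 375.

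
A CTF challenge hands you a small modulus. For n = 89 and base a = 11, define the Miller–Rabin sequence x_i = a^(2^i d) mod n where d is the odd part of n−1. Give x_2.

n − 1 = 88 = 2^3 · 11, so s = 3 and d = 11.
x_0 = 11^11 mod 89 = 88.
x_1 = 88^2 mod 89 = 1.
x_2 = 1^2 mod 89 = 1.

1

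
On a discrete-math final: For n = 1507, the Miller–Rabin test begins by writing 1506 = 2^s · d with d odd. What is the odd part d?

753

Halving: 1506 → 753; 753 is odd.
So 1506 = 2^1 · 753.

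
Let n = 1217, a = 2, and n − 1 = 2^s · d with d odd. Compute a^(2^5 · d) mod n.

n − 1 = 1216 = 2^6 · 19, so s = 6 and d = 19.
x_0 = 2^19 mod 1217 = 978.
x_1 = 978^2 mod 1217 = 1139.
x_2 = 1139^2 mod 1217 = 1216.
x_3 = 1216^2 mod 1217 = 1.
x_4 = 1^2 mod 1217 = 1.
x_5 = 1^2 mod 1217 = 1.

1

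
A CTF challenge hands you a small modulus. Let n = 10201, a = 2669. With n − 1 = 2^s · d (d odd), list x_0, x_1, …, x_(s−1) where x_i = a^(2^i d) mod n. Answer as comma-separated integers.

6766, 6869, 3536

n − 1 = 10200 = 2^3 · 1275, so s = 3 and d = 1275.
x_0 = 2669^1275 mod 10201 = 6766.
x_1 = 6766^2 mod 10201 = 6869.
x_2 = 6869^2 mod 10201 = 3536.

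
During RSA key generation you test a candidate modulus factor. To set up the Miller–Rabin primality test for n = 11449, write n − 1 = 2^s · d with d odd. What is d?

1431

Halving: 11448 → 5724 → 2862 → 1431; 1431 is odd.
So 11448 = 2^3 · 1431.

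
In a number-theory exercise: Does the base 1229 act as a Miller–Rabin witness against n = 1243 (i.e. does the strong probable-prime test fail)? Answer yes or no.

yes

n − 1 = 1242 = 2^1 · 621, so s = 1 and d = 621.
x_0 = 1229^621 mod 1243 = 734.
x_0 ∉ {1, 1242} and s = 1, so 1229 is a Miller–Rabin witness and 1243 is composite.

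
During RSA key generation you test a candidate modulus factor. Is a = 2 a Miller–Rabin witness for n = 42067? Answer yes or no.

n − 1 = 42066 = 2^1 · 21033, so s = 1 and d = 21033.
Repeated squaring mod 42067: 2^1 ≡ 2, 2^2 ≡ 4, 2^4 ≡ 16, 2^8 ≡ 256, 2^16 ≡ 23469, 2^32 ≡ 10730, 2^64 ≡ 37588, 2^128 ≡ 37549, 2^256 ≡ 9829, 2^512 ≡ 23409, 2^1024 ≡ 16539, 2^2048 ≡ 18887, 2^4096 ≡ 32676, 2^8192 ≡ 18449, 2^16384 ≡ 1504.
21033 = 16384 + 4096 + 512 + 32 + 8 + 1, so 2^21033 ≡ 1504·32676·23409·10730·256·2 ≡ 32961 (mod 42067).
x_0 = 2^21033 mod 42067 = 32961.
x_0 ∉ {1, 42066} and s = 1, so 2 is a Miller–Rabin witness and 42067 is composite.

yes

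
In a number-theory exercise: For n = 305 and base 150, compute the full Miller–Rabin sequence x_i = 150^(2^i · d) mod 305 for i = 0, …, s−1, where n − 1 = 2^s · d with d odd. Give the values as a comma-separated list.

85, 210, 180, 70

n − 1 = 304 = 2^4 · 19, so s = 4 and d = 19.
x_0 = 150^19 mod 305 = 85.
x_1 = 85^2 mod 305 = 210.
x_2 = 210^2 mod 305 = 180.
x_3 = 180^2 mod 305 = 70.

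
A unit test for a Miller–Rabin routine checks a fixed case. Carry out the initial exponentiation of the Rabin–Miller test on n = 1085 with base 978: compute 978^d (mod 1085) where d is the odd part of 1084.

n − 1 = 1084 = 2^2 · 271, so s = 2 and d = 271.
By repeated squaring, 978^271 ≡ 327 (mod 1085).

327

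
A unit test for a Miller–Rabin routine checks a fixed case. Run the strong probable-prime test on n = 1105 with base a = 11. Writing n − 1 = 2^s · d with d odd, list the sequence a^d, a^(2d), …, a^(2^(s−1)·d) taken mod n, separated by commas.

n − 1 = 1104 = 2^4 · 69, so s = 4 and d = 69.
x_0 = 11^69 mod 1105 = 996.
x_1 = 996^2 mod 1105 = 831.
x_2 = 831^2 mod 1105 = 1041.
x_3 = 1041^2 mod 1105 = 781.

996, 831, 1041, 781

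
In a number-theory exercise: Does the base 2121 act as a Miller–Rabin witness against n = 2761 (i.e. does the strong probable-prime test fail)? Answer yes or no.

no

n − 1 = 2760 = 2^3 · 345, so s = 3 and d = 345.
x_0 = 2121^345 mod 2761 = 1.
x_0 = 1, so 2121 is not a witness.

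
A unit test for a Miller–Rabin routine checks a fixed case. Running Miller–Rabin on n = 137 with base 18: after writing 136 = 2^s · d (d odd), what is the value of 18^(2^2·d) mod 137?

n − 1 = 136 = 2^3 · 17, so s = 3 and d = 17.
Repeated squaring mod 137: 18^1 ≡ 18, 18^2 ≡ 50, 18^4 ≡ 34, 18^8 ≡ 60, 18^16 ≡ 38.
17 = 16 + 1, so 18^17 ≡ 38·18 ≡ 136 (mod 137).
x_0 = 136.
x_1 = 136^2 mod 137 = 1.
x_2 = 1^2 mod 137 = 1.

1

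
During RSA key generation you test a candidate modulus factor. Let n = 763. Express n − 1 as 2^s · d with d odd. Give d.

381

Halving: 762 → 381; 381 is odd.
So 762 = 2^1 · 381.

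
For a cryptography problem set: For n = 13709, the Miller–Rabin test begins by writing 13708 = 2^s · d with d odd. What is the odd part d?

3427

Halving: 13708 → 6854 → 3427; 3427 is odd.
So 13708 = 2^2 · 3427.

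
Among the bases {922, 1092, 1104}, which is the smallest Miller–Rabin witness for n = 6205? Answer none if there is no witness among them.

none

n − 1 = 6204 = 2^2 · 1551, so s = 2 and d = 1551.
Base 922: x_0 = 922^1551 mod 6205 = 5283. x_0 is neither 1 nor 6204, so continue squaring. x_1 = 5283^2 mod 6205 = 6204. x_1 ≡ −1, so 922 is not a witness.
Base 1092: x_0 = 1092^1551 mod 6205 = 1798. x_0 is neither 1 nor 6204, so continue squaring. x_1 = 1798^2 mod 6205 = 6204. x_1 ≡ −1, so 1092 is not a witness.
Base 1104: x_0 = 1104^1551 mod 6205 = 6204. x_0 = 6204 ≡ −1, so 1104 is not a witness.
No listed base is a witness for 6205.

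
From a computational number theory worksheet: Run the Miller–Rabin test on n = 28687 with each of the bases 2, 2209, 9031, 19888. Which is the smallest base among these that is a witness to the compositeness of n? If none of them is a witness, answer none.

none

n − 1 = 28686 = 2^1 · 14343, so s = 1 and d = 14343.
Base 2: x_0 = 2^14343 mod 28687 = 1. x_0 = 1, so 2 is not a witness.
Base 2209: x_0 = 2209^14343 mod 28687 = 1. x_0 = 1, so 2209 is not a witness.
Base 9031: x_0 = 9031^14343 mod 28687 = 28686. x_0 = 28686 ≡ −1, so 9031 is not a witness.
Base 19888: x_0 = 19888^14343 mod 28687 = 1. x_0 = 1, so 19888 is not a witness.
No listed base is a witness for 28687.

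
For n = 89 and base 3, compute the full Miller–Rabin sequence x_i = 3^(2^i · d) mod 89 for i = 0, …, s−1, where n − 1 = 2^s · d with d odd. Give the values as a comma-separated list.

37, 34, 88

n − 1 = 88 = 2^3 · 11, so s = 3 and d = 11.
x_0 = 3^11 mod 89 = 37.
x_1 = 37^2 mod 89 = 34.
x_2 = 34^2 mod 89 = 88.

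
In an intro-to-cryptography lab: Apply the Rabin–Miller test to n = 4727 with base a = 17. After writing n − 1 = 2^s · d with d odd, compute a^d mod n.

1172

n − 1 = 4726 = 2^1 · 2363, so s = 1 and d = 2363.
Repeated squaring mod 4727: 17^1 ≡ 17, 17^2 ≡ 289, 17^4 ≡ 3162, 17^8 ≡ 639, 17^16 ≡ 1799, 17^32 ≡ 3133, 17^64 ≡ 2437, 17^128 ≡ 1857, 17^256 ≡ 2466, 17^512 ≡ 2234, 17^1024 ≡ 3771, 17^2048 ≡ 1625.
2363 = 2048 + 256 + 32 + 16 + 8 + 2 + 1, so 17^2363 ≡ 1625·2466·3133·1799·639·289·17 ≡ 1172 (mod 4727).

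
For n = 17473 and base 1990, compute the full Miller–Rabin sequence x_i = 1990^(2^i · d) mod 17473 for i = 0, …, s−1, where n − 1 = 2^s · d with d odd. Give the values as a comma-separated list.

7227, 2732, 2853, 14664, 10158, 6899

n − 1 = 17472 = 2^6 · 273, so s = 6 and d = 273.
x_0 = 1990^273 mod 17473 = 7227.
x_1 = 7227^2 mod 17473 = 2732.
x_2 = 2732^2 mod 17473 = 2853.
x_3 = 2853^2 mod 17473 = 14664.
x_4 = 14664^2 mod 17473 = 10158.
x_5 = 10158^2 mod 17473 = 6899.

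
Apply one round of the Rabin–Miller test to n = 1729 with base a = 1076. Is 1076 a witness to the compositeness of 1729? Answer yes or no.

no

n − 1 = 1728 = 2^6 · 27, so s = 6 and d = 27.
x_0 = 1076^27 mod 1729 = 1728.
x_0 = 1728 ≡ −1, so 1076 is not a witness.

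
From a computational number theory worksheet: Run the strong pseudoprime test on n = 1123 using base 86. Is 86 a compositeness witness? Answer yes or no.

no

n − 1 = 1122 = 2^1 · 561, so s = 1 and d = 561.
x_0 = 86^561 mod 1123 = 1122.
x_0 = 1122 ≡ −1, so 86 is not a witness.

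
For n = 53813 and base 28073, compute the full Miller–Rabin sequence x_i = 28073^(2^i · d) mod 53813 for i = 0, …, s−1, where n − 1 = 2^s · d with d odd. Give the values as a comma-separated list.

n − 1 = 53812 = 2^2 · 13453, so s = 2 and d = 13453.
x_0 = 28073^13453 mod 53813 = 1.
x_1 = 1^2 mod 53813 = 1.

1, 1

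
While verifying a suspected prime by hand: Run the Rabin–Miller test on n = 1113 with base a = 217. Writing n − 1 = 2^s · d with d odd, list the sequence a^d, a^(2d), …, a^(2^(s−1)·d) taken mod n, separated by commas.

826, 7, 49

n − 1 = 1112 = 2^3 · 139, so s = 3 and d = 139.
x_0 = 217^139 mod 1113 = 826.
x_1 = 826^2 mod 1113 = 7.
x_2 = 7^2 mod 1113 = 49.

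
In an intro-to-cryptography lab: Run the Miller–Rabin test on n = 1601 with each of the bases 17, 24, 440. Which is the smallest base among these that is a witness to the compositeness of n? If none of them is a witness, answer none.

none

n − 1 = 1600 = 2^6 · 25, so s = 6 and d = 25.
Base 17: x_0 = 17^25 mod 1601 = 175. x_0 is neither 1 nor 1600, so continue squaring. x_1 = 175^2 mod 1601 = 206. x_2 = 206^2 mod 1601 = 810. x_3 = 810^2 mod 1601 = 1291. x_4 = 1291^2 mod 1601 = 40. x_5 = 40^2 mod 1601 = 1600. x_5 ≡ −1, so 17 is not a witness.
Base 24: x_0 = 24^25 mod 1601 = 844. x_0 is neither 1 nor 1600, so continue squaring. x_1 = 844^2 mod 1601 = 1492. x_2 = 1492^2 mod 1601 = 674. x_3 = 674^2 mod 1601 = 1193. x_4 = 1193^2 mod 1601 = 1561. x_5 = 1561^2 mod 1601 = 1600. x_5 ≡ −1, so 24 is not a witness.
Base 440: x_0 = 440^25 mod 1601 = 1588. x_0 is neither 1 nor 1600, so continue squaring. x_1 = 1588^2 mod 1601 = 169. x_2 = 169^2 mod 1601 = 1344. x_3 = 1344^2 mod 1601 = 408. x_4 = 408^2 mod 1601 = 1561. x_5 = 1561^2 mod 1601 = 1600. x_5 ≡ −1, so 440 is not a witness.
No listed base is a witness for 1601.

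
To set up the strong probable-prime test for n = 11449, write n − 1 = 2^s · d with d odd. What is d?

Halving: 11448 → 5724 → 2862 → 1431; 1431 is odd.
So 11448 = 2^3 · 1431.

1431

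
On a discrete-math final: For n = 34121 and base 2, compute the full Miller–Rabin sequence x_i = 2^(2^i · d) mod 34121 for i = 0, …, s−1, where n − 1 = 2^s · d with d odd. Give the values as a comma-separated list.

n − 1 = 34120 = 2^3 · 4265, so s = 3 and d = 4265.
x_0 = 2^4265 mod 34121 = 18832.
x_1 = 18832^2 mod 34121 = 24671.
x_2 = 24671^2 mod 34121 = 7843.

18832, 24671, 7843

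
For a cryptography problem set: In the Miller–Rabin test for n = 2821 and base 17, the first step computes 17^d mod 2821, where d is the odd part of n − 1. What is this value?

n − 1 = 2820 = 2^2 · 705, so s = 2 and d = 705.
17^705 mod 2821 = 2820.

2820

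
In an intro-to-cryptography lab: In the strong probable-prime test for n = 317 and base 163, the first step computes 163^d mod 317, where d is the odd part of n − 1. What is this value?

n − 1 = 316 = 2^2 · 79, so s = 2 and d = 79.
163^79 mod 317 = 203.

203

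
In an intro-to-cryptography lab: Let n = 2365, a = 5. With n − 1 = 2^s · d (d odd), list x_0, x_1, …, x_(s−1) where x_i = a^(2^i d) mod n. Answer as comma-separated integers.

555, 575

n − 1 = 2364 = 2^2 · 591, so s = 2 and d = 591.
x_0 = 5^591 mod 2365 = 555.
x_1 = 555^2 mod 2365 = 575.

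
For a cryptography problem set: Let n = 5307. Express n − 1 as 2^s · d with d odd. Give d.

Halving: 5306 → 2653; 2653 is odd.
So 5306 = 2^1 · 2653.

2653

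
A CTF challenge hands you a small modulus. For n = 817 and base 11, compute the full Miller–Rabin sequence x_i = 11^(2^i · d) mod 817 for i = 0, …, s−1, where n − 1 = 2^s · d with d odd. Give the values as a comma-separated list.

n − 1 = 816 = 2^4 · 51, so s = 4 and d = 51.
x_0 = 11^51 mod 817 = 723.
x_1 = 723^2 mod 817 = 666.
x_2 = 666^2 mod 817 = 742.
x_3 = 742^2 mod 817 = 723.

723, 666, 742, 723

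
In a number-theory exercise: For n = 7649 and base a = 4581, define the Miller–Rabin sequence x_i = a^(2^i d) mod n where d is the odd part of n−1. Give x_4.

1

n − 1 = 7648 = 2^5 · 239, so s = 5 and d = 239.
x_0 = 4581^239 mod 7649 = 3354.
x_1 = 3354^2 mod 7649 = 5286.
x_2 = 5286^2 mod 7649 = 7648.
x_3 = 7648^2 mod 7649 = 1.
x_4 = 1^2 mod 7649 = 1.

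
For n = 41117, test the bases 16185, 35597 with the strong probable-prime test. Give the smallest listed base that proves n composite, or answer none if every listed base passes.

none

n − 1 = 41116 = 2^2 · 10279, so s = 2 and d = 10279.
Base 16185: x_0 = 16185^10279 mod 41117 = 1. x_0 = 1, so 16185 is not a witness.
Base 35597: x_0 = 35597^10279 mod 41117 = 1. x_0 = 1, so 35597 is not a witness.
No listed base is a witness for 41117.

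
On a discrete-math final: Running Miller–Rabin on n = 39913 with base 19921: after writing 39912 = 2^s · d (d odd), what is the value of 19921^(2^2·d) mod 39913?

39037

n − 1 = 39912 = 2^3 · 4989, so s = 3 and d = 4989.
Repeated squaring mod 39913: 19921^1 ≡ 19921, 19921^2 ≡ 31195, 19921^4 ≡ 9172, 19921^8 ≡ 28893, 19921^16 ≡ 25054, 19921^32 ≡ 31078, 19921^64 ≡ 27310, 19921^128 ≡ 21782, 19921^256 ≡ 9693, 19921^512 ≡ 38960, 19921^1024 ≡ 30123, 19921^2048 ≡ 12987, 19921^4096 ≡ 29744.
4989 = 4096 + 512 + 256 + 64 + 32 + 16 + 8 + 4 + 1, so 19921^4989 ≡ 29744·38960·9693·27310·31078·25054·28893·9172·19921 ≡ 16462 (mod 39913).
x_0 = 16462.
x_1 = 16462^2 mod 39913 = 28087.
x_2 = 28087^2 mod 39913 = 39037.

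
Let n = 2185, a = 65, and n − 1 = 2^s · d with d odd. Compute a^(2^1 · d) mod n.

1825

n − 1 = 2184 = 2^3 · 273, so s = 3 and d = 273.
x_0 = 65^273 mod 2185 = 930.
x_1 = 930^2 mod 2185 = 1825.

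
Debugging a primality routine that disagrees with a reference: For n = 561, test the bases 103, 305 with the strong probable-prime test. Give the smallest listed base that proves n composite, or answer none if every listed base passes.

none

n − 1 = 560 = 2^4 · 35, so s = 4 and d = 35.
Base 103: x_0 = 103^35 mod 561 = 1. x_0 = 1, so 103 is not a witness.
Base 305: x_0 = 305^35 mod 561 = 560. x_0 = 560 ≡ −1, so 305 is not a witness.
No listed base is a witness for 561.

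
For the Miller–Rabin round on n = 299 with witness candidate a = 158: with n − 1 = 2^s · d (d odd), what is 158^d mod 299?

214

n − 1 = 298 = 2^1 · 149, so s = 1 and d = 149.
Repeated squaring mod 299: 158^1 ≡ 158, 158^2 ≡ 147, 158^4 ≡ 81, 158^8 ≡ 282, 158^16 ≡ 289, 158^32 ≡ 100, 158^64 ≡ 133, 158^128 ≡ 48.
149 = 128 + 16 + 4 + 1, so 158^149 ≡ 48·289·81·158 ≡ 214 (mod 299).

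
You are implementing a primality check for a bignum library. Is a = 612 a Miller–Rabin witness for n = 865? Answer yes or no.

n − 1 = 864 = 2^5 · 27, so s = 5 and d = 27.
x_0 = 612^27 mod 865 = 253.
x_0 is neither 1 nor 864, so continue squaring.
x_1 = 253^2 mod 865 = 864.
x_1 ≡ −1, so 612 is not a witness.

no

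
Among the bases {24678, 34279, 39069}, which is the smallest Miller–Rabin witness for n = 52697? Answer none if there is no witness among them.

n − 1 = 52696 = 2^3 · 6587, so s = 3 and d = 6587.
Base 24678: x_0 = 24678^6587 mod 52697 = 52696. x_0 = 52696 ≡ −1, so 24678 is not a witness.
Base 34279: x_0 = 34279^6587 mod 52697 = 43654. x_0 is neither 1 nor 52696, so continue squaring. x_1 = 43654^2 mod 52697 = 42802. x_2 = 42802^2 mod 52697 = 52696. x_2 ≡ −1, so 34279 is not a witness.
Base 39069: x_0 = 39069^6587 mod 52697 = 52696. x_0 = 52696 ≡ −1, so 39069 is not a witness.
No listed base is a witness for 52697.

none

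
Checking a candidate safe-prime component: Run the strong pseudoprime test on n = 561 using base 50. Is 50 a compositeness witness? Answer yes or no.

n − 1 = 560 = 2^4 · 35, so s = 4 and d = 35.
x_0 = 50^35 mod 561 = 560.
x_0 = 560 ≡ −1, so 50 is not a witness.

no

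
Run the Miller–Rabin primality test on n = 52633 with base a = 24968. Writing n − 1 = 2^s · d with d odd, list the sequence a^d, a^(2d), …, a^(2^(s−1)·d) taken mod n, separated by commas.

n − 1 = 52632 = 2^3 · 6579, so s = 3 and d = 6579.
x_0 = 24968^6579 mod 52633 = 11535.
x_1 = 11535^2 mod 52633 = 1.
x_2 = 1^2 mod 52633 = 1.

11535, 1, 1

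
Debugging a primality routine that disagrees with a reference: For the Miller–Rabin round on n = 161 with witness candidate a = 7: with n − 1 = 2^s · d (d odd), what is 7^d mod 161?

n − 1 = 160 = 2^5 · 5, so s = 5 and d = 5.
Repeated squaring mod 161: 7^1 ≡ 7, 7^2 ≡ 49, 7^4 ≡ 147.
5 = 4 + 1, so 7^5 ≡ 147·7 ≡ 63 (mod 161).

63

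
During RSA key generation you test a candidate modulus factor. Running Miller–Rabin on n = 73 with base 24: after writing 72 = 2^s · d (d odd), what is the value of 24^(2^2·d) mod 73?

n − 1 = 72 = 2^3 · 9, so s = 3 and d = 9.
Repeated squaring mod 73: 24^1 ≡ 24, 24^2 ≡ 65, 24^4 ≡ 64, 24^8 ≡ 8.
9 = 8 + 1, so 24^9 ≡ 8·24 ≡ 46 (mod 73).
x_0 = 46.
x_1 = 46^2 mod 73 = 72.
x_2 = 72^2 mod 73 = 1.

1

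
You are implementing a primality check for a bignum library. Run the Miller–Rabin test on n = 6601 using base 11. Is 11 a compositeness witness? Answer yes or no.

n − 1 = 6600 = 2^3 · 825, so s = 3 and d = 825.
x_0 = 11^825 mod 6601 = 3564.
x_0 is neither 1 nor 6600, so continue squaring.
x_1 = 3564^2 mod 6601 = 1772.
x_2 = 1772^2 mod 6601 = 4509.
Reached i = s−1 = 2 without hitting −1: 11 is a Miller–Rabin witness and 6601 is composite.

yes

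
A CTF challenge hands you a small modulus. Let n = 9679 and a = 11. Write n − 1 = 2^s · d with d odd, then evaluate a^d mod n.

n − 1 = 9678 = 2^1 · 4839, so s = 1 and d = 4839.
11^4839 mod 9679 = 1.

1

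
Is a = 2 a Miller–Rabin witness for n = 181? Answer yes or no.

n − 1 = 180 = 2^2 · 45, so s = 2 and d = 45.
x_0 = 2^45 mod 181 = 162.
x_0 is neither 1 nor 180, so continue squaring.
x_1 = 162^2 mod 181 = 180.
x_1 ≡ −1, so 2 is not a witness.

no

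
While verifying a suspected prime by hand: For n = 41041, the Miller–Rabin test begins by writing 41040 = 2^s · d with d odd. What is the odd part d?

Halving: 41040 → 20520 → 10260 → 5130 → 2565; 2565 is odd.
So 41040 = 2^4 · 2565.

2565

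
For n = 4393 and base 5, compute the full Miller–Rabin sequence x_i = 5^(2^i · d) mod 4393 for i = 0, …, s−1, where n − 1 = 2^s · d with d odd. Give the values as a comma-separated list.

n − 1 = 4392 = 2^3 · 549, so s = 3 and d = 549.
x_0 = 5^549 mod 4393 = 2590.
x_1 = 2590^2 mod 4393 = 4382.
x_2 = 4382^2 mod 4393 = 121.

2590, 4382, 121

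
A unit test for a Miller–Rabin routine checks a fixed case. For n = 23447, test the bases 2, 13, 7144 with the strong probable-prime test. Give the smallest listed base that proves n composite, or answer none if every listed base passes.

n − 1 = 23446 = 2^1 · 11723, so s = 1 and d = 11723.
Base 2: x_0 = 2^11723 mod 23447 = 1. x_0 = 1, so 2 is not a witness.
Base 13: x_0 = 13^11723 mod 23447 = 23446. x_0 = 23446 ≡ −1, so 13 is not a witness.
Base 7144: x_0 = 7144^11723 mod 23447 = 23446. x_0 = 23446 ≡ −1, so 7144 is not a witness.
No listed base is a witness for 23447.

none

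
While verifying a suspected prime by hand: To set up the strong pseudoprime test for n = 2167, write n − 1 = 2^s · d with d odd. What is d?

Halving: 2166 → 1083; 1083 is odd.
So 2166 = 2^1 · 1083.

1083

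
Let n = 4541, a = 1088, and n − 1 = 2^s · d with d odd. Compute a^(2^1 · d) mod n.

n − 1 = 4540 = 2^2 · 1135, so s = 2 and d = 1135.
x_0 = 1088^1135 mod 4541 = 1031.
x_1 = 1031^2 mod 4541 = 367.

367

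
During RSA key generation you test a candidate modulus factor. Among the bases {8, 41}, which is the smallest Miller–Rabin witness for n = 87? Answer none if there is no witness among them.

n − 1 = 86 = 2^1 · 43, so s = 1 and d = 43.
Base 8: x_0 = 8^43 mod 87 = 50. x_0 ∉ {1, 86} and s = 1, so 8 is a Miller–Rabin witness and 87 is composite.
Base 41: x_0 = 41^43 mod 87 = 17. x_0 ∉ {1, 86} and s = 1, so 41 is a Miller–Rabin witness and 87 is composite.
The smallest witness among the given bases is 8.

8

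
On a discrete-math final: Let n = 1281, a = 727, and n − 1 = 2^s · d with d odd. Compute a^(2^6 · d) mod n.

n − 1 = 1280 = 2^8 · 5, so s = 8 and d = 5.
x_0 = 727^5 mod 1281 = 1084.
x_1 = 1084^2 mod 1281 = 379.
x_2 = 379^2 mod 1281 = 169.
x_3 = 169^2 mod 1281 = 379.
x_4 = 379^2 mod 1281 = 169.
x_5 = 169^2 mod 1281 = 379.
x_6 = 379^2 mod 1281 = 169.

169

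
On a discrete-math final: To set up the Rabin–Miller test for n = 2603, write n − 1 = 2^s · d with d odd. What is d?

Halving: 2602 → 1301; 1301 is odd.
So 2602 = 2^1 · 1301.

1301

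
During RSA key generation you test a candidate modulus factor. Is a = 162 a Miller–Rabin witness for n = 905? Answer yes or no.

no

n − 1 = 904 = 2^3 · 113, so s = 3 and d = 113.
x_0 = 162^113 mod 905 = 162.
x_0 is neither 1 nor 904, so continue squaring.
x_1 = 162^2 mod 905 = 904.
x_1 ≡ −1, so 162 is not a witness.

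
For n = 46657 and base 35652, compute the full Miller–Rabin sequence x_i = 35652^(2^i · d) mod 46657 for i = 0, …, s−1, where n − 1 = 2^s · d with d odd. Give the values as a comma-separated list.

n − 1 = 46656 = 2^6 · 729, so s = 6 and d = 729.
x_0 = 35652^729 mod 46657 = 34520.
x_1 = 34520^2 mod 46657 = 10620.
x_2 = 10620^2 mod 46657 = 14431.
x_3 = 14431^2 mod 46657 = 23570.
x_4 = 23570^2 mod 46657 = 1.
x_5 = 1^2 mod 46657 = 1.

34520, 10620, 14431, 23570, 1, 1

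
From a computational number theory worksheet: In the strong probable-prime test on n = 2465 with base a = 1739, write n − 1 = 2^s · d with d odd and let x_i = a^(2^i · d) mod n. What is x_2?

n − 1 = 2464 = 2^5 · 77, so s = 5 and d = 77.
x_0 = 1739^77 mod 2465 = 1159.
x_1 = 1159^2 mod 2465 = 2321.
x_2 = 2321^2 mod 2465 = 1016.

1016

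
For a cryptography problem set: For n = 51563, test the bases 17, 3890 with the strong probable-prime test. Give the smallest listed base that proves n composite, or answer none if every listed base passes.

n − 1 = 51562 = 2^1 · 25781, so s = 1 and d = 25781.
Base 17: x_0 = 17^25781 mod 51563 = 1. x_0 = 1, so 17 is not a witness.
Base 3890: x_0 = 3890^25781 mod 51563 = 51562. x_0 = 51562 ≡ −1, so 3890 is not a witness.
No listed base is a witness for 51563.

none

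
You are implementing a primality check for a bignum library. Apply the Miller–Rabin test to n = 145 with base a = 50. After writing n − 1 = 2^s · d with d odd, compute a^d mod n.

130

n − 1 = 144 = 2^4 · 9, so s = 4 and d = 9.
50^9 mod 145 = 130.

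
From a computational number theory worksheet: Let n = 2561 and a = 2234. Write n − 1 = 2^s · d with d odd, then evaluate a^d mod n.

n − 1 = 2560 = 2^9 · 5, so s = 9 and d = 5.
Repeated squaring mod 2561: 2234^1 ≡ 2234, 2234^2 ≡ 1928, 2234^4 ≡ 1173.
5 = 4 + 1, so 2234^5 ≡ 1173·2234 ≡ 579 (mod 2561).

579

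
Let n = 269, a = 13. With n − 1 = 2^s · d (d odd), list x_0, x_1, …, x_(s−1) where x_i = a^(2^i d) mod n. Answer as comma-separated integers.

268, 1

n − 1 = 268 = 2^2 · 67, so s = 2 and d = 67.
x_0 = 13^67 mod 269 = 268.
x_1 = 268^2 mod 269 = 1.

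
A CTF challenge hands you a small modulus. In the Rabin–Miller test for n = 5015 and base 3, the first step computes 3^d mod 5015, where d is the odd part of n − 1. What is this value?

3152

n − 1 = 5014 = 2^1 · 2507, so s = 1 and d = 2507.
Repeated squaring mod 5015: 3^1 ≡ 3, 3^2 ≡ 9, 3^4 ≡ 81, 3^8 ≡ 1546, 3^16 ≡ 2976, 3^32 ≡ 86, 3^64 ≡ 2381, 3^128 ≡ 2211, 3^256 ≡ 3911, 3^512 ≡ 171, 3^1024 ≡ 4166, 3^2048 ≡ 3656.
2507 = 2048 + 256 + 128 + 64 + 8 + 2 + 1, so 3^2507 ≡ 3656·3911·2211·2381·1546·9·3 ≡ 3152 (mod 5015).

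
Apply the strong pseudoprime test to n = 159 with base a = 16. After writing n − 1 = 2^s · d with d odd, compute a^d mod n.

16

n − 1 = 158 = 2^1 · 79, so s = 1 and d = 79.
Repeated squaring mod 159: 16^1 ≡ 16, 16^2 ≡ 97, 16^4 ≡ 28, 16^8 ≡ 148, 16^16 ≡ 121, 16^32 ≡ 13, 16^64 ≡ 10.
79 = 64 + 8 + 4 + 2 + 1, so 16^79 ≡ 10·148·28·97·16 ≡ 16 (mod 159).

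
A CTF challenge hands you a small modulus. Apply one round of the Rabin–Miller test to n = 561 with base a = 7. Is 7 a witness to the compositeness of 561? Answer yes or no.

n − 1 = 560 = 2^4 · 35, so s = 4 and d = 35.
x_0 = 7^35 mod 561 = 241.
x_0 is neither 1 nor 560, so continue squaring.
x_1 = 241^2 mod 561 = 298.
x_2 = 298^2 mod 561 = 166.
x_3 = 166^2 mod 561 = 67.
Reached i = s−1 = 3 without hitting −1: 7 is a Miller–Rabin witness and 561 is composite.

yes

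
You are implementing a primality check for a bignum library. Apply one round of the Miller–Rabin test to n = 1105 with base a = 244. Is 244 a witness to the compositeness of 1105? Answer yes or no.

n − 1 = 1104 = 2^4 · 69, so s = 4 and d = 69.
Repeated squaring mod 1105: 244^1 ≡ 244, 244^2 ≡ 971, 244^4 ≡ 276, 244^8 ≡ 1036, 244^16 ≡ 341, 244^32 ≡ 256, 244^64 ≡ 341.
69 = 64 + 4 + 1, so 244^69 ≡ 341·276·244 ≡ 194 (mod 1105).
x_0 = 244^69 mod 1105 = 194.
x_0 is neither 1 nor 1104, so continue squaring.
x_1 = 194^2 mod 1105 = 66.
x_2 = 66^2 mod 1105 = 1041.
x_3 = 1041^2 mod 1105 = 781.
Reached i = s−1 = 3 without hitting −1: 244 is a Miller–Rabin witness and 1105 is composite.

yes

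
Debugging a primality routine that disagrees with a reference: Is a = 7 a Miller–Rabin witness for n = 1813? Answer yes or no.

n − 1 = 1812 = 2^2 · 453, so s = 2 and d = 453.
x_0 = 7^453 mod 1813 = 343.
x_0 is neither 1 nor 1812, so continue squaring.
x_1 = 343^2 mod 1813 = 1617.
Reached i = s−1 = 1 without hitting −1: 7 is a Miller–Rabin witness and 1813 is composite.

yes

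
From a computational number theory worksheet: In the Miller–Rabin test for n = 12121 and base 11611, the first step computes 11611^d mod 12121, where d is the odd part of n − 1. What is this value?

1394

n − 1 = 12120 = 2^3 · 1515, so s = 3 and d = 1515.
11611^1515 mod 12121 = 1394.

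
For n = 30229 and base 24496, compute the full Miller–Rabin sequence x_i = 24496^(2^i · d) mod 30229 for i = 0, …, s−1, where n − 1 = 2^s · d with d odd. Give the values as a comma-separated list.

12927, 1417

n − 1 = 30228 = 2^2 · 7557, so s = 2 and d = 7557.
x_0 = 24496^7557 mod 30229 = 12927.
x_1 = 12927^2 mod 30229 = 1417.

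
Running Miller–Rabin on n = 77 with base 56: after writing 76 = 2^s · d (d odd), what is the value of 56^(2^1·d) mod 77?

n − 1 = 76 = 2^2 · 19, so s = 2 and d = 19.
x_0 = 56^19 mod 77 = 56.
x_1 = 56^2 mod 77 = 56.

56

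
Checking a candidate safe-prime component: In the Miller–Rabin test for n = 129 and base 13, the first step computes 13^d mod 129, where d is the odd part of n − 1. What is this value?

13

n − 1 = 128 = 2^7 · 1, so s = 7 and d = 1.
13^1 mod 129 = 13.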